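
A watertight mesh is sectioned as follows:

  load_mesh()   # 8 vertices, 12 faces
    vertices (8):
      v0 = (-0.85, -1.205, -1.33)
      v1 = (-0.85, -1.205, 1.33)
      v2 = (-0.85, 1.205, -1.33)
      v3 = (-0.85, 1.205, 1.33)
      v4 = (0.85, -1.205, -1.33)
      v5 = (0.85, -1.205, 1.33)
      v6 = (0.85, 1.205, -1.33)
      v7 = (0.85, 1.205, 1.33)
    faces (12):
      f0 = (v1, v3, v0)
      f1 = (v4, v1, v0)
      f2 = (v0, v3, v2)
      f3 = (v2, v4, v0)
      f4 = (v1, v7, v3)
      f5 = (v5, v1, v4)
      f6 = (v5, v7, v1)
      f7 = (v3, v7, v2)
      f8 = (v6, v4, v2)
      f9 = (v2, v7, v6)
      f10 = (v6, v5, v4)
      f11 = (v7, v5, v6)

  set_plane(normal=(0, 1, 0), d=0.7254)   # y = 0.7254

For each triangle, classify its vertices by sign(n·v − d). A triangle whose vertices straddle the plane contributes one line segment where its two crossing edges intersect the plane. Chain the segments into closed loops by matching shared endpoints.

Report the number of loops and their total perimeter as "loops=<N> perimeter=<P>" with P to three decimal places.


loops=1 perimeter=8.720

Straddling triangles (8 of 12):
  (v1,v3,v0) [-+-] → (-0.85, 0.7254, 1.33)–(-0.85, 0.7254, 0.800649)  len=0.5294
  (v0,v3,v2) [-++] → (-0.85, 0.7254, 0.800649)–(-0.85, 0.7254, -1.33)  len=2.1306
  (v2,v4,v0) [+--] → (-0.511693, 0.7254, -1.33)–(-0.85, 0.7254, -1.33)  len=0.3383
  (v1,v7,v3) [-++] → (0.511693, 0.7254, 1.33)–(-0.85, 0.7254, 1.33)  len=1.3617
  (v5,v7,v1) [-+-] → (0.85, 0.7254, 1.33)–(0.511693, 0.7254, 1.33)  len=0.3383
  (v6,v4,v2) [+-+] → (0.85, 0.7254, -1.33)–(-0.511693, 0.7254, -1.33)  len=1.3617
  (v6,v5,v4) [+--] → (0.85, 0.7254, -0.800649)–(0.85, 0.7254, -1.33)  len=0.5294
  (v7,v5,v6) [+-+] → (0.85, 0.7254, 1.33)–(0.85, 0.7254, -0.800649)  len=2.1306

Chained into 1 loop(s):
  loop 1: 8 segments, perimeter = 8.7200
Total perimeter = 8.720


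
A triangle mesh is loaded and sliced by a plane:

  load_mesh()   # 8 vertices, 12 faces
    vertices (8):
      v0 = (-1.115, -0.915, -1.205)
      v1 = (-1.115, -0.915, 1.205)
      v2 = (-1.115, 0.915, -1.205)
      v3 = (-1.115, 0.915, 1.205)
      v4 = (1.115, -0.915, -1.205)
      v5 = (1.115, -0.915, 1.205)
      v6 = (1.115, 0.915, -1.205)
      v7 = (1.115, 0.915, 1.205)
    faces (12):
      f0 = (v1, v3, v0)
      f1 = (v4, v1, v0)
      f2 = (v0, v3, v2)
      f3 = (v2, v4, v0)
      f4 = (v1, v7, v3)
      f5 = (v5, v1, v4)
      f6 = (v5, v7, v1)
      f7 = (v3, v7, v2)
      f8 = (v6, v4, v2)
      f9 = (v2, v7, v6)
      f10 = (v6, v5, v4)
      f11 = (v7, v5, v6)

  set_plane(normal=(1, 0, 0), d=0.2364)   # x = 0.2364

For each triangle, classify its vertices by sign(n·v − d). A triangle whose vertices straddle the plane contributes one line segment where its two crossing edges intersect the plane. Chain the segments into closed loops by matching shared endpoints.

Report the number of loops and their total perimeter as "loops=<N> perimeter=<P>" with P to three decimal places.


loops=1 perimeter=8.480

Straddling triangles (8 of 12):
  (v4,v1,v0) [+--] → (0.2364, -0.915, -0.255482)–(0.2364, -0.915, -1.205)  len=0.9495
  (v2,v4,v0) [-+-] → (0.2364, -0.193996, -1.205)–(0.2364, -0.915, -1.205)  len=0.7210
  (v1,v7,v3) [-+-] → (0.2364, 0.193996, 1.205)–(0.2364, 0.915, 1.205)  len=0.7210
  (v5,v1,v4) [+-+] → (0.2364, -0.915, 1.205)–(0.2364, -0.915, -0.255482)  len=1.4605
  (v5,v7,v1) [++-] → (0.2364, 0.193996, 1.205)–(0.2364, -0.915, 1.205)  len=1.1090
  (v3,v7,v2) [-+-] → (0.2364, 0.915, 1.205)–(0.2364, 0.915, 0.255482)  len=0.9495
  (v6,v4,v2) [++-] → (0.2364, -0.193996, -1.205)–(0.2364, 0.915, -1.205)  len=1.1090
  (v2,v7,v6) [-++] → (0.2364, 0.915, 0.255482)–(0.2364, 0.915, -1.205)  len=1.4605

Chained into 1 loop(s):
  loop 1: 8 segments, perimeter = 8.4800
Total perimeter = 8.480


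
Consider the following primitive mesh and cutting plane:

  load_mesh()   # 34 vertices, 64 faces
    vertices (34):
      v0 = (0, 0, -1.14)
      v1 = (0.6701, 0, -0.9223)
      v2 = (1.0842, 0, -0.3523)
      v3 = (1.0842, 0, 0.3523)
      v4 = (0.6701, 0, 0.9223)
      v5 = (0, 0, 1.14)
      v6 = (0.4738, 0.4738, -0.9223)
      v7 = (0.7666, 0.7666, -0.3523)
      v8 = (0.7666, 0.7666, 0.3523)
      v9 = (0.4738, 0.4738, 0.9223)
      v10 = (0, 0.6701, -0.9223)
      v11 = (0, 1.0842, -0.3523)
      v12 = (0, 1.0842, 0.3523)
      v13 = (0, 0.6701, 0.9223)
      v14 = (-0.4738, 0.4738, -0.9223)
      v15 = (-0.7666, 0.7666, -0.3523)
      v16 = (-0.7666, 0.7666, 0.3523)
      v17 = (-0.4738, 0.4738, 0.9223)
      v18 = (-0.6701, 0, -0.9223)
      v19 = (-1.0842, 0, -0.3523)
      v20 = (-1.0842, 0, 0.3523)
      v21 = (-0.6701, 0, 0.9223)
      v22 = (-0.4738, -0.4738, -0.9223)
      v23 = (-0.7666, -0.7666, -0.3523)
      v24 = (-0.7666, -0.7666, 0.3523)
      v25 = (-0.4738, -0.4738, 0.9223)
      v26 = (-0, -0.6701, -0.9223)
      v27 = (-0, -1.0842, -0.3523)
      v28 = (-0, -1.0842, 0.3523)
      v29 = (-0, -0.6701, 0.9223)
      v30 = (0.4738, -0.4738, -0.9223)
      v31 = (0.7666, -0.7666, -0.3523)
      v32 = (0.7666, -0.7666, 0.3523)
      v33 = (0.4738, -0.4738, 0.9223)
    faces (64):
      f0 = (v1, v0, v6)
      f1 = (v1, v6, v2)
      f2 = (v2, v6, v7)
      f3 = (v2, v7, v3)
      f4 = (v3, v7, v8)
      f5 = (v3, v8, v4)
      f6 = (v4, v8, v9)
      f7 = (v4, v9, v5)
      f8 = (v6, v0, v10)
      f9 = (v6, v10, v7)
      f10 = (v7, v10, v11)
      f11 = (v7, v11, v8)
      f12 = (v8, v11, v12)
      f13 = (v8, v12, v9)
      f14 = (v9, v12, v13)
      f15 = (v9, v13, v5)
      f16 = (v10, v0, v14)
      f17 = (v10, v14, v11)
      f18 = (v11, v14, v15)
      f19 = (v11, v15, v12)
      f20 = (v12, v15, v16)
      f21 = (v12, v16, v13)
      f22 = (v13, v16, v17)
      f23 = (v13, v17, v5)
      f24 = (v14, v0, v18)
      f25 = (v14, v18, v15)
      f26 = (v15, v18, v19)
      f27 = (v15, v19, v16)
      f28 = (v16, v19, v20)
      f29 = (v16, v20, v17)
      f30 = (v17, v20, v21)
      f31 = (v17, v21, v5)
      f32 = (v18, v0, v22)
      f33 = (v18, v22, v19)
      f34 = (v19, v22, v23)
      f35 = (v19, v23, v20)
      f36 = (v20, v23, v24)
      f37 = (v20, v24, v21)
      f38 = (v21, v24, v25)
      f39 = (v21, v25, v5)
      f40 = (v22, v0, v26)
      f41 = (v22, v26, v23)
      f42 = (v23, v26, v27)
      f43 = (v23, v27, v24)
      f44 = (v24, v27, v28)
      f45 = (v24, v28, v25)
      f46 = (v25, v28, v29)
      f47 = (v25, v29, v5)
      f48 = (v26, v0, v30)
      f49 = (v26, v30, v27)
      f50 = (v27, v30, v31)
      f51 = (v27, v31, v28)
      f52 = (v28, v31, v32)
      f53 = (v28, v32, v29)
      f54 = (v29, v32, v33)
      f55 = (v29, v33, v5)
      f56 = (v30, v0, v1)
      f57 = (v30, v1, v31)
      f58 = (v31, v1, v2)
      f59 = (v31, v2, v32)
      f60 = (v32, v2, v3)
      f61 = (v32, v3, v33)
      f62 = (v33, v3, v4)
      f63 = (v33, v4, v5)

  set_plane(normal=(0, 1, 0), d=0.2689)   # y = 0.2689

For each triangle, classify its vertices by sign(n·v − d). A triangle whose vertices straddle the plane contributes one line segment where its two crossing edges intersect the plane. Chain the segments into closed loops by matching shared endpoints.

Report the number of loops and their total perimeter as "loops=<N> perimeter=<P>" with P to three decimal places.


Straddling triangles (20 of 64):
  (v1,v0,v6) [--+] → (0.2689, 0.2689, -1.01645)–(0.558692, 0.2689, -0.9223)  len=0.3047
  (v1,v6,v2) [-+-] → (0.558692, 0.2689, -0.9223)–(0.737774, 0.2689, -0.675797)  len=0.3047
  (v2,v6,v7) [-++] → (0.737774, 0.2689, -0.675797)–(0.972796, 0.2689, -0.3523)  len=0.3999
  (v2,v7,v3) [-+-] → (0.972796, 0.2689, -0.3523)–(0.972796, 0.2689, 0.105148)  len=0.4574
  (v3,v7,v8) [-++] → (0.972796, 0.2689, 0.105148)–(0.972796, 0.2689, 0.3523)  len=0.2472
  (v3,v8,v4) [-+-] → (0.972796, 0.2689, 0.3523)–(0.703949, 0.2689, 0.722361)  len=0.4574
  (v4,v8,v9) [-++] → (0.703949, 0.2689, 0.722361)–(0.558692, 0.2689, 0.9223)  len=0.2471
  (v4,v9,v5) [-+-] → (0.558692, 0.2689, 0.9223)–(0.2689, 0.2689, 1.01645)  len=0.3047
  (v6,v0,v10) [+-+] → (0.2689, 0.2689, -1.01645)–(0, 0.2689, -1.05264)  len=0.2713
  (v9,v13,v5) [++-] → (0, 0.2689, 1.05264)–(0.2689, 0.2689, 1.01645)  len=0.2713
  (v10,v0,v14) [+-+] → (0, 0.2689, -1.05264)–(-0.2689, 0.2689, -1.01645)  len=0.2713
  (v13,v17,v5) [++-] → (-0.2689, 0.2689, 1.01645)–(0, 0.2689, 1.05264)  len=0.2713
  (v14,v0,v18) [+--] → (-0.2689, 0.2689, -1.01645)–(-0.558692, 0.2689, -0.9223)  len=0.3047
  (v14,v18,v15) [+-+] → (-0.558692, 0.2689, -0.9223)–(-0.703949, 0.2689, -0.722361)  len=0.2471
  (v15,v18,v19) [+--] → (-0.703949, 0.2689, -0.722361)–(-0.972796, 0.2689, -0.3523)  len=0.4574
  (v15,v19,v16) [+-+] → (-0.972796, 0.2689, -0.3523)–(-0.972796, 0.2689, -0.105148)  len=0.2472
  (v16,v19,v20) [+--] → (-0.972796, 0.2689, -0.105148)–(-0.972796, 0.2689, 0.3523)  len=0.4574
  (v16,v20,v17) [+-+] → (-0.972796, 0.2689, 0.3523)–(-0.737774, 0.2689, 0.675797)  len=0.3999
  (v17,v20,v21) [+--] → (-0.737774, 0.2689, 0.675797)–(-0.558692, 0.2689, 0.9223)  len=0.3047
  (v17,v21,v5) [+--] → (-0.558692, 0.2689, 0.9223)–(-0.2689, 0.2689, 1.01645)  len=0.3047

Chained into 1 loop(s):
  loop 1: 20 segments, perimeter = 6.5315
Total perimeter = 6.531

loops=1 perimeter=6.531


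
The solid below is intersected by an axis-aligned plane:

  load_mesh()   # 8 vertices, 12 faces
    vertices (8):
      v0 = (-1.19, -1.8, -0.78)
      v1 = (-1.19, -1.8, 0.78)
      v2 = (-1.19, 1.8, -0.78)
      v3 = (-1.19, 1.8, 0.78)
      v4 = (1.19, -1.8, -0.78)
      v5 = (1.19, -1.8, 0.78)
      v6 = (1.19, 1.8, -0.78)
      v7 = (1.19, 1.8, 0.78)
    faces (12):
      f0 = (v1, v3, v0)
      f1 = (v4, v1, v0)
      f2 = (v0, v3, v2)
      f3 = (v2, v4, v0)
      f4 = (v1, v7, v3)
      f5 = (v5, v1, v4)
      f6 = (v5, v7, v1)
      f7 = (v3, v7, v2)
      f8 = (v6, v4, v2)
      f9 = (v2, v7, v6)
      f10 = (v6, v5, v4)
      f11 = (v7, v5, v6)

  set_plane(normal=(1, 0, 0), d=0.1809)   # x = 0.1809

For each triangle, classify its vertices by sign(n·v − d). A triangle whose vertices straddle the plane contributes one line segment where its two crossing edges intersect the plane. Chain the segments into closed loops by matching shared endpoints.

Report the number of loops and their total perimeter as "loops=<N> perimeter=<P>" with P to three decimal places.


loops=1 perimeter=10.320

Straddling triangles (8 of 12):
  (v4,v1,v0) [+--] → (0.1809, -1.8, -0.118573)–(0.1809, -1.8, -0.78)  len=0.6614
  (v2,v4,v0) [-+-] → (0.1809, -0.27363, -0.78)–(0.1809, -1.8, -0.78)  len=1.5264
  (v1,v7,v3) [-+-] → (0.1809, 0.27363, 0.78)–(0.1809, 1.8, 0.78)  len=1.5264
  (v5,v1,v4) [+-+] → (0.1809, -1.8, 0.78)–(0.1809, -1.8, -0.118573)  len=0.8986
  (v5,v7,v1) [++-] → (0.1809, 0.27363, 0.78)–(0.1809, -1.8, 0.78)  len=2.0736
  (v3,v7,v2) [-+-] → (0.1809, 1.8, 0.78)–(0.1809, 1.8, 0.118573)  len=0.6614
  (v6,v4,v2) [++-] → (0.1809, -0.27363, -0.78)–(0.1809, 1.8, -0.78)  len=2.0736
  (v2,v7,v6) [-++] → (0.1809, 1.8, 0.118573)–(0.1809, 1.8, -0.78)  len=0.8986

Chained into 1 loop(s):
  loop 1: 8 segments, perimeter = 10.3200
Total perimeter = 10.320


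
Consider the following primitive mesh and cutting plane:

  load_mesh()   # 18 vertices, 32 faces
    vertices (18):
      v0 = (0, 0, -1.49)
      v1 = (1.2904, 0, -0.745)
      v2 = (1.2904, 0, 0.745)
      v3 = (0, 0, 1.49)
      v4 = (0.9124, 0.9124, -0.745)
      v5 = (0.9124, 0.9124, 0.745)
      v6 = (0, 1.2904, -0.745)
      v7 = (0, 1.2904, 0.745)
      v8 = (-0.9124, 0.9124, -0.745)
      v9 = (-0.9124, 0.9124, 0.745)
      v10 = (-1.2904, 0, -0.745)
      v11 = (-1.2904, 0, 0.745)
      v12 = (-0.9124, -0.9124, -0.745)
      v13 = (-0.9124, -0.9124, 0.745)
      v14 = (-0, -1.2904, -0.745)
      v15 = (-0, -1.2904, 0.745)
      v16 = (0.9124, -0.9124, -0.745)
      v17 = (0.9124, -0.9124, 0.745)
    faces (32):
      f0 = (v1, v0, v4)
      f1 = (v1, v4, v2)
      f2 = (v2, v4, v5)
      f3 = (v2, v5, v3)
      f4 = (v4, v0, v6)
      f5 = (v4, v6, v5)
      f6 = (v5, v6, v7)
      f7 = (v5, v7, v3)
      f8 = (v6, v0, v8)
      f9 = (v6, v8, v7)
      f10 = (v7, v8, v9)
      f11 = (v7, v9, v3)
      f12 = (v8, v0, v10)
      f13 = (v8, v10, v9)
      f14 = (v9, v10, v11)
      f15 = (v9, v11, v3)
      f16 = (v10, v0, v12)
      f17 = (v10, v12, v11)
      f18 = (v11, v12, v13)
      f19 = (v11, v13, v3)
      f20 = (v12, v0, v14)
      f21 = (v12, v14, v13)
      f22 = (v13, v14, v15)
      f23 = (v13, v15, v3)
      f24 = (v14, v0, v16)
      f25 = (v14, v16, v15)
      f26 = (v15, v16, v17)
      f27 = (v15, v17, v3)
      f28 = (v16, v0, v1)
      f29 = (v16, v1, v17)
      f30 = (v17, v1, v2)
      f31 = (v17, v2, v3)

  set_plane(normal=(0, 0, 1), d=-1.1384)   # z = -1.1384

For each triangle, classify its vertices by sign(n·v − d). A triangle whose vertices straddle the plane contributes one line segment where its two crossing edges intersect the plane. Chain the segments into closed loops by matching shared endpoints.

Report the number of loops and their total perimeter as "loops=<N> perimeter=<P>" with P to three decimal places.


loops=1 perimeter=3.729

Straddling triangles (8 of 32):
  (v1,v0,v4) [+-+] → (0.609, 0, -1.1384)–(0.430604, 0.430604, -1.1384)  len=0.4661
  (v4,v0,v6) [+-+] → (0.430604, 0.430604, -1.1384)–(0, 0.609, -1.1384)  len=0.4661
  (v6,v0,v8) [+-+] → (0, 0.609, -1.1384)–(-0.430604, 0.430604, -1.1384)  len=0.4661
  (v8,v0,v10) [+-+] → (-0.430604, 0.430604, -1.1384)–(-0.609, 0, -1.1384)  len=0.4661
  (v10,v0,v12) [+-+] → (-0.609, 0, -1.1384)–(-0.430604, -0.430604, -1.1384)  len=0.4661
  (v12,v0,v14) [+-+] → (-0.430604, -0.430604, -1.1384)–(0, -0.609, -1.1384)  len=0.4661
  (v14,v0,v16) [+-+] → (0, -0.609, -1.1384)–(0.430604, -0.430604, -1.1384)  len=0.4661
  (v16,v0,v1) [+-+] → (0.430604, -0.430604, -1.1384)–(0.609, 0, -1.1384)  len=0.4661

Chained into 1 loop(s):
  loop 1: 8 segments, perimeter = 3.7288
Total perimeter = 3.729


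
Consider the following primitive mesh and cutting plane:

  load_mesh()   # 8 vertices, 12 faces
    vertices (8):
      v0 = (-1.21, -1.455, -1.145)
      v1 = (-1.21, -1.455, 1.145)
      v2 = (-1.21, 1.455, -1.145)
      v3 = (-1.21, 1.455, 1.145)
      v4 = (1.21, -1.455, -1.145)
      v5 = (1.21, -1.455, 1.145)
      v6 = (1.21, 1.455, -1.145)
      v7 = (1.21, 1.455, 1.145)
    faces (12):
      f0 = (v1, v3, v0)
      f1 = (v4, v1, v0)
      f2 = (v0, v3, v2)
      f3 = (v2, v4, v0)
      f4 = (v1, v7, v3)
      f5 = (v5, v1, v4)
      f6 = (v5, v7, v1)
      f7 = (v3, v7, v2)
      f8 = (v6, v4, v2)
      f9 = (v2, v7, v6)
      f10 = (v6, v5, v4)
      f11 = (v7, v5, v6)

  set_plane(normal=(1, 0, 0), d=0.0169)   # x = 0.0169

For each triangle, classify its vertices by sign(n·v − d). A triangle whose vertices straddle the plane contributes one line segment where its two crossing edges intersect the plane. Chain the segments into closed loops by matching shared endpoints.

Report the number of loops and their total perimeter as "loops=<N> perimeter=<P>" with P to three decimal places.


Straddling triangles (8 of 12):
  (v4,v1,v0) [+--] → (0.0169, -1.455, -0.0159921)–(0.0169, -1.455, -1.145)  len=1.1290
  (v2,v4,v0) [-+-] → (0.0169, -0.0203219, -1.145)–(0.0169, -1.455, -1.145)  len=1.4347
  (v1,v7,v3) [-+-] → (0.0169, 0.0203219, 1.145)–(0.0169, 1.455, 1.145)  len=1.4347
  (v5,v1,v4) [+-+] → (0.0169, -1.455, 1.145)–(0.0169, -1.455, -0.0159921)  len=1.1610
  (v5,v7,v1) [++-] → (0.0169, 0.0203219, 1.145)–(0.0169, -1.455, 1.145)  len=1.4753
  (v3,v7,v2) [-+-] → (0.0169, 1.455, 1.145)–(0.0169, 1.455, 0.0159921)  len=1.1290
  (v6,v4,v2) [++-] → (0.0169, -0.0203219, -1.145)–(0.0169, 1.455, -1.145)  len=1.4753
  (v2,v7,v6) [-++] → (0.0169, 1.455, 0.0159921)–(0.0169, 1.455, -1.145)  len=1.1610

Chained into 1 loop(s):
  loop 1: 8 segments, perimeter = 10.4000
Total perimeter = 10.400

loops=1 perimeter=10.400


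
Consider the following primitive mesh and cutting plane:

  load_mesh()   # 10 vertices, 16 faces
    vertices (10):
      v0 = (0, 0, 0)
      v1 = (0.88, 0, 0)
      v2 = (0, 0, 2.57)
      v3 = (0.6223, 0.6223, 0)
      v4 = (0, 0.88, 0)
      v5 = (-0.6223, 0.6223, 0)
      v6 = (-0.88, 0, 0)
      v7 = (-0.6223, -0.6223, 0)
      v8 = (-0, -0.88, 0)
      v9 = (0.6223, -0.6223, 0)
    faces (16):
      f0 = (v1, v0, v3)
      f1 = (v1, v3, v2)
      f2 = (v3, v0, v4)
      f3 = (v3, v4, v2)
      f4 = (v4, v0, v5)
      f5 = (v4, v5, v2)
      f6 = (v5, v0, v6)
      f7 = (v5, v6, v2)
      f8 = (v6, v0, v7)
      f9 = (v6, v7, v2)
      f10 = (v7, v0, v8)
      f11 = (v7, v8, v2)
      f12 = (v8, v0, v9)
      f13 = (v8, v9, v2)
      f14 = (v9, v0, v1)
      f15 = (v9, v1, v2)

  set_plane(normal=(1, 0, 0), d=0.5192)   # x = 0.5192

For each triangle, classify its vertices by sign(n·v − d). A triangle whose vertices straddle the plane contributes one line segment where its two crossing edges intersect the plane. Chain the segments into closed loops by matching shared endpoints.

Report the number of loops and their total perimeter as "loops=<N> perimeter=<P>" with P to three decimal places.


loops=1 perimeter=3.860

Straddling triangles (8 of 16):
  (v1,v0,v3) [+-+] → (0.5192, 0, 0)–(0.5192, 0.5192, 0)  len=0.5192
  (v1,v3,v2) [++-] → (0.5192, 0.5192, 0.425787)–(0.5192, 0, 1.0537)  len=0.8148
  (v3,v0,v4) [+--] → (0.5192, 0.5192, 0)–(0.5192, 0.664995, 0)  len=0.1458
  (v3,v4,v2) [+--] → (0.5192, 0.664995, 0)–(0.5192, 0.5192, 0.425787)  len=0.4501
  (v8,v0,v9) [--+] → (0.5192, -0.5192, 0)–(0.5192, -0.664995, 0)  len=0.1458
  (v8,v9,v2) [-+-] → (0.5192, -0.664995, 0)–(0.5192, -0.5192, 0.425787)  len=0.4501
  (v9,v0,v1) [+-+] → (0.5192, -0.5192, 0)–(0.5192, 0, 0)  len=0.5192
  (v9,v1,v2) [++-] → (0.5192, 0, 1.0537)–(0.5192, -0.5192, 0.425787)  len=0.8148

Chained into 1 loop(s):
  loop 1: 8 segments, perimeter = 3.8596
Total perimeter = 3.860


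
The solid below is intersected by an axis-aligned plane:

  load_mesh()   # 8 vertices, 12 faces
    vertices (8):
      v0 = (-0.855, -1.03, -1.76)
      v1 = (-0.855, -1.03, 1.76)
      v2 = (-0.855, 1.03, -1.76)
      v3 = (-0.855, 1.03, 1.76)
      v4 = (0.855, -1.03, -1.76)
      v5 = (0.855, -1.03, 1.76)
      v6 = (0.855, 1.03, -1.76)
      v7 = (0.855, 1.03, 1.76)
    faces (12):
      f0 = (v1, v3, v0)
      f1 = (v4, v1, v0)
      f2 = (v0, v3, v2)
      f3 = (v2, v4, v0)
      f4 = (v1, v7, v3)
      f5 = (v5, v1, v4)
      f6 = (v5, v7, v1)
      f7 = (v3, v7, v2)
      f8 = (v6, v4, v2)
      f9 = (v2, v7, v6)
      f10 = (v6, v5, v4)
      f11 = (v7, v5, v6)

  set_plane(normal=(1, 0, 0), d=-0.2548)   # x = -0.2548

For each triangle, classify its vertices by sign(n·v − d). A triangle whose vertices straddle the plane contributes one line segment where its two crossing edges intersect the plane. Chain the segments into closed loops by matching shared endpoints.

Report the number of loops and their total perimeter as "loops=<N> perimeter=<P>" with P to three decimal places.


Straddling triangles (8 of 12):
  (v4,v1,v0) [+--] → (-0.2548, -1.03, 0.524501)–(-0.2548, -1.03, -1.76)  len=2.2845
  (v2,v4,v0) [-+-] → (-0.2548, 0.306952, -1.76)–(-0.2548, -1.03, -1.76)  len=1.3370
  (v1,v7,v3) [-+-] → (-0.2548, -0.306952, 1.76)–(-0.2548, 1.03, 1.76)  len=1.3370
  (v5,v1,v4) [+-+] → (-0.2548, -1.03, 1.76)–(-0.2548, -1.03, 0.524501)  len=1.2355
  (v5,v7,v1) [++-] → (-0.2548, -0.306952, 1.76)–(-0.2548, -1.03, 1.76)  len=0.7230
  (v3,v7,v2) [-+-] → (-0.2548, 1.03, 1.76)–(-0.2548, 1.03, -0.524501)  len=2.2845
  (v6,v4,v2) [++-] → (-0.2548, 0.306952, -1.76)–(-0.2548, 1.03, -1.76)  len=0.7230
  (v2,v7,v6) [-++] → (-0.2548, 1.03, -0.524501)–(-0.2548, 1.03, -1.76)  len=1.2355

Chained into 1 loop(s):
  loop 1: 8 segments, perimeter = 11.1600
Total perimeter = 11.160

loops=1 perimeter=11.160


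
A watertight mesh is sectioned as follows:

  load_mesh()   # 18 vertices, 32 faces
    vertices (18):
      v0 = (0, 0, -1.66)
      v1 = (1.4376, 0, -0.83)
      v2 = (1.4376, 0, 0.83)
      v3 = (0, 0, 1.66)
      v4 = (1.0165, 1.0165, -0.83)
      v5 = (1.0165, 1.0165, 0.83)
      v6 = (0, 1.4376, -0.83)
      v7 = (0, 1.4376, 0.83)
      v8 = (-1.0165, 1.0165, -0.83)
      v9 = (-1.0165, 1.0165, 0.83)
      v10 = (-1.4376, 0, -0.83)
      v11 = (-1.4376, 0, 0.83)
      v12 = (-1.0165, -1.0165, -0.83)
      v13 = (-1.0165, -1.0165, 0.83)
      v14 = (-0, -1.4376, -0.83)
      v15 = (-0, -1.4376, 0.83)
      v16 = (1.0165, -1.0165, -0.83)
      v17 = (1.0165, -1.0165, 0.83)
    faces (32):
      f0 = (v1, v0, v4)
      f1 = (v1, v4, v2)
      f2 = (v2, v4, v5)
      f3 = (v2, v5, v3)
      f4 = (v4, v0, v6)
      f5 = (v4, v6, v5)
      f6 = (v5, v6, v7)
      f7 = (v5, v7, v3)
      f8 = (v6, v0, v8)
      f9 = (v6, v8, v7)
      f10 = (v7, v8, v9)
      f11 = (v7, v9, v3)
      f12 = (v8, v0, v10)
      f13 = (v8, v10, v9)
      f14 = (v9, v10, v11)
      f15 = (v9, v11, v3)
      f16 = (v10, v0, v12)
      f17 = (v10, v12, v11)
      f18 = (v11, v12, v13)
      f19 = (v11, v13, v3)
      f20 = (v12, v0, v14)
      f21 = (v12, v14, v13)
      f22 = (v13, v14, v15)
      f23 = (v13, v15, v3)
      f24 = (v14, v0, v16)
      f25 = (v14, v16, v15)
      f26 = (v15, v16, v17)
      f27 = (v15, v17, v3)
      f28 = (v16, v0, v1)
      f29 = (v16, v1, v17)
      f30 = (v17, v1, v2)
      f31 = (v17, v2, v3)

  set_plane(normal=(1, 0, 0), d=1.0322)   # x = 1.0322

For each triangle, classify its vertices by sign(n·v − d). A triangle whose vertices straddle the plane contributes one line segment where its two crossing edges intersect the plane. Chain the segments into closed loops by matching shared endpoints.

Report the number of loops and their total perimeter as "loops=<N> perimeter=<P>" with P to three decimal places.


Straddling triangles (8 of 32):
  (v1,v0,v4) [+--] → (1.0322, 0, -1.06406)–(1.0322, 0.978602, -0.83)  len=1.0062
  (v1,v4,v2) [+-+] → (1.0322, 0.978602, -0.83)–(1.0322, 0.978602, -0.76811)  len=0.0619
  (v2,v4,v5) [+--] → (1.0322, 0.978602, -0.76811)–(1.0322, 0.978602, 0.83)  len=1.5981
  (v2,v5,v3) [+--] → (1.0322, 0.978602, 0.83)–(1.0322, 0, 1.06406)  len=1.0062
  (v16,v0,v1) [--+] → (1.0322, 0, -1.06406)–(1.0322, -0.978602, -0.83)  len=1.0062
  (v16,v1,v17) [-+-] → (1.0322, -0.978602, -0.83)–(1.0322, -0.978602, 0.76811)  len=1.5981
  (v17,v1,v2) [-++] → (1.0322, -0.978602, 0.76811)–(1.0322, -0.978602, 0.83)  len=0.0619
  (v17,v2,v3) [-+-] → (1.0322, -0.978602, 0.83)–(1.0322, 0, 1.06406)  len=1.0062

Chained into 1 loop(s):
  loop 1: 8 segments, perimeter = 7.3448
Total perimeter = 7.345

loops=1 perimeter=7.345


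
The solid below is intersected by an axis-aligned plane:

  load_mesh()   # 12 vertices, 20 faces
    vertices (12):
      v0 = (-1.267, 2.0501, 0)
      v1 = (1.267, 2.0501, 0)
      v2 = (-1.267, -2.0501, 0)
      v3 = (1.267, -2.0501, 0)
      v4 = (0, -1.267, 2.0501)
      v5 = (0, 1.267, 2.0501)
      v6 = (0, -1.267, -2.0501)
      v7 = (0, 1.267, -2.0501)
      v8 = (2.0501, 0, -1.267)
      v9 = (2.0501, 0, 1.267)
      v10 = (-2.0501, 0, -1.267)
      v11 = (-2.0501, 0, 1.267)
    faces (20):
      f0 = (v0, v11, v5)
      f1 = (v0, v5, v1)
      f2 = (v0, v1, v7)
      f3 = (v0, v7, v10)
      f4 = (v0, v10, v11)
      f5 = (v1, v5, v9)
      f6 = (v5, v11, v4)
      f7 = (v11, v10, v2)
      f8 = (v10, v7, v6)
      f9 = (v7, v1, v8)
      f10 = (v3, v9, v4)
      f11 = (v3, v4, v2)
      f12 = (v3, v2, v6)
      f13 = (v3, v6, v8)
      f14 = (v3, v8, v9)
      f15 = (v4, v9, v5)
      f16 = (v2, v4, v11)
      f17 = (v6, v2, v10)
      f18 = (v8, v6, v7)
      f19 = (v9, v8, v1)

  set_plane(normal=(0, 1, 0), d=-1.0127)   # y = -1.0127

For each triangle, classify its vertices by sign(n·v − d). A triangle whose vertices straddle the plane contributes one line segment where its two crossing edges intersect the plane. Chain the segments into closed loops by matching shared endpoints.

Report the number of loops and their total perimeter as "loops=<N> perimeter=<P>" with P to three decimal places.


loops=1 perimeter=11.408

Straddling triangles (10 of 20):
  (v5,v11,v4) [++-] → (-0.411476, -1.0127, 1.89292)–(0, -1.0127, 2.0501)  len=0.4405
  (v11,v10,v2) [++-] → (-1.66327, -1.0127, -0.641133)–(-1.66327, -1.0127, 0.641133)  len=1.2823
  (v10,v7,v6) [++-] → (0, -1.0127, -2.0501)–(-0.411476, -1.0127, -1.89292)  len=0.4405
  (v3,v9,v4) [-+-] → (1.66327, -1.0127, 0.641133)–(0.411476, -1.0127, 1.89292)  len=1.7703
  (v3,v6,v8) [--+] → (0.411476, -1.0127, -1.89292)–(1.66327, -1.0127, -0.641133)  len=1.7703
  (v3,v8,v9) [-++] → (1.66327, -1.0127, -0.641133)–(1.66327, -1.0127, 0.641133)  len=1.2823
  (v4,v9,v5) [-++] → (0.411476, -1.0127, 1.89292)–(0, -1.0127, 2.0501)  len=0.4405
  (v2,v4,v11) [--+] → (-0.411476, -1.0127, 1.89292)–(-1.66327, -1.0127, 0.641133)  len=1.7703
  (v6,v2,v10) [--+] → (-1.66327, -1.0127, -0.641133)–(-0.411476, -1.0127, -1.89292)  len=1.7703
  (v8,v6,v7) [+-+] → (0.411476, -1.0127, -1.89292)–(0, -1.0127, -2.0501)  len=0.4405

Chained into 1 loop(s):
  loop 1: 10 segments, perimeter = 11.4076
Total perimeter = 11.408


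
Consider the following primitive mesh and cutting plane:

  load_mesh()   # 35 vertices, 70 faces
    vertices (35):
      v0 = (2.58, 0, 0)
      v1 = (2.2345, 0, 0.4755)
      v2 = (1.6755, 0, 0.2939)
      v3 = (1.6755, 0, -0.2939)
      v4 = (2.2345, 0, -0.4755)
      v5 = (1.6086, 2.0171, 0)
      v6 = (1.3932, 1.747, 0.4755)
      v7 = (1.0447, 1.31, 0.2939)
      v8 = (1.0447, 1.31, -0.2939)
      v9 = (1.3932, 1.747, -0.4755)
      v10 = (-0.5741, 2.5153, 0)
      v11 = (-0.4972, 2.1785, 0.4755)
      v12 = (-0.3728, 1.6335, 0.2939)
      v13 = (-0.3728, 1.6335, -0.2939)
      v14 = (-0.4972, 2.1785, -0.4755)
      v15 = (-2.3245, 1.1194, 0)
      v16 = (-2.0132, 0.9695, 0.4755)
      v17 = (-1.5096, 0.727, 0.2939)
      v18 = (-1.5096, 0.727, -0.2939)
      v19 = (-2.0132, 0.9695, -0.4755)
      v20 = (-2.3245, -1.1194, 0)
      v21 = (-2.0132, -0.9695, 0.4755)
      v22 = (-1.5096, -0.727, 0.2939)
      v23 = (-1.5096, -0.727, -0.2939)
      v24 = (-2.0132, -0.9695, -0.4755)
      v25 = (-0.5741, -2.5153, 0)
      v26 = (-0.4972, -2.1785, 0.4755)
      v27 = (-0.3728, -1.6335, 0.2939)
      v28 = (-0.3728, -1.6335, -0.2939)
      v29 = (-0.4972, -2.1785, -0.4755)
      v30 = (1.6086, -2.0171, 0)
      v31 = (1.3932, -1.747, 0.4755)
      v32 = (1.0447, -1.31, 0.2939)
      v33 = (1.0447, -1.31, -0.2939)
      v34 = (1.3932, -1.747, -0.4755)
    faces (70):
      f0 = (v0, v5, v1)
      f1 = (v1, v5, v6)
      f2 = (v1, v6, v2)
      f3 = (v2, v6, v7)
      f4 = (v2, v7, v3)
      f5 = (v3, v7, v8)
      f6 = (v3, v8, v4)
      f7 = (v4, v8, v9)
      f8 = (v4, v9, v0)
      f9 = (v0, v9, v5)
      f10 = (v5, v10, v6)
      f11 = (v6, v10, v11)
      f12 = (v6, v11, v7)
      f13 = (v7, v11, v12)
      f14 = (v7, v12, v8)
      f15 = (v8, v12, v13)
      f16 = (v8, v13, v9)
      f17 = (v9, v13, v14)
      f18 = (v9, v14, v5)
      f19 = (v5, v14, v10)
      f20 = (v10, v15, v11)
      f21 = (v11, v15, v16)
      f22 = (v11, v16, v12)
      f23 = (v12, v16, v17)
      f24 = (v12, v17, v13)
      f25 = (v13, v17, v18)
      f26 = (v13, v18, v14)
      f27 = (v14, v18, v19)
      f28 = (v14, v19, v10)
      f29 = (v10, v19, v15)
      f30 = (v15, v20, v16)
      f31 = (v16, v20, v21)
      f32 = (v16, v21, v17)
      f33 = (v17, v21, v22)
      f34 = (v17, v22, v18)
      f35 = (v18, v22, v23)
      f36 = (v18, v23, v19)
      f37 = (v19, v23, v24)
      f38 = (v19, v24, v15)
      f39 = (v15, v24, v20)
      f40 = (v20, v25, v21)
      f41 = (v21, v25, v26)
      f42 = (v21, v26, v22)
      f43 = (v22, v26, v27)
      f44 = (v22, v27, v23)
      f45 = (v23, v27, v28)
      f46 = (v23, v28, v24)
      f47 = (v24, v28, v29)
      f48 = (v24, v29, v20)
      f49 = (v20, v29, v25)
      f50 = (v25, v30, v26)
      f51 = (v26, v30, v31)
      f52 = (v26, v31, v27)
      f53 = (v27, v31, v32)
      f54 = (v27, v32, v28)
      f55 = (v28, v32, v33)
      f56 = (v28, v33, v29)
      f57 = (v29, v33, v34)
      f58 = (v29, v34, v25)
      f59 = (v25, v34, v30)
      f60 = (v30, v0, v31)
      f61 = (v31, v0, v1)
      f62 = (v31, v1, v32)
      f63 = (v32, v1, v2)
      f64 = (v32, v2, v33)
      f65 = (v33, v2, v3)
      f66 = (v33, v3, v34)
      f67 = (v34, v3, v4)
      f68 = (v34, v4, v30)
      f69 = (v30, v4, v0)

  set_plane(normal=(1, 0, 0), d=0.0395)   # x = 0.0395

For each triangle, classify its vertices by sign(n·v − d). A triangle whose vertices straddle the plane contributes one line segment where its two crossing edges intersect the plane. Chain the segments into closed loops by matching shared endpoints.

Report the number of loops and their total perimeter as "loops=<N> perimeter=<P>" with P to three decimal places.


Straddling triangles (20 of 70):
  (v5,v10,v6) [+-+] → (0.0395, 2.37525, 0)–(0.0395, 2.27567, 0.148308)  len=0.1786
  (v6,v10,v11) [+--] → (0.0395, 2.27567, 0.148308)–(0.0395, 2.05599, 0.4755)  len=0.3941
  (v6,v11,v7) [+-+] → (0.0395, 2.05599, 0.4755)–(0.0395, 1.8762, 0.412289)  len=0.1906
  (v7,v11,v12) [+--] → (0.0395, 1.8762, 0.412289)–(0.0395, 1.53941, 0.2939)  len=0.3570
  (v7,v12,v8) [+-+] → (0.0395, 1.53941, 0.2939)–(0.0395, 1.53941, 0.12293)  len=0.1710
  (v8,v12,v13) [+--] → (0.0395, 1.53941, 0.12293)–(0.0395, 1.53941, -0.2939)  len=0.4168
  (v8,v13,v9) [+-+] → (0.0395, 1.53941, -0.2939)–(0.0395, 1.66, -0.336297)  len=0.1278
  (v9,v13,v14) [+--] → (0.0395, 1.66, -0.336297)–(0.0395, 2.05599, -0.4755)  len=0.4197
  (v9,v14,v5) [+-+] → (0.0395, 2.05599, -0.4755)–(0.0395, 2.13736, -0.35431)  len=0.1460
  (v5,v14,v10) [+--] → (0.0395, 2.13736, -0.35431)–(0.0395, 2.37525, 0)  len=0.4268
  (v25,v30,v26) [-+-] → (0.0395, -2.37525, 0)–(0.0395, -2.13736, 0.35431)  len=0.4268
  (v26,v30,v31) [-++] → (0.0395, -2.13736, 0.35431)–(0.0395, -2.05599, 0.4755)  len=0.1460
  (v26,v31,v27) [-+-] → (0.0395, -2.05599, 0.4755)–(0.0395, -1.66, 0.336297)  len=0.4197
  (v27,v31,v32) [-++] → (0.0395, -1.66, 0.336297)–(0.0395, -1.53941, 0.2939)  len=0.1278
  (v27,v32,v28) [-+-] → (0.0395, -1.53941, 0.2939)–(0.0395, -1.53941, -0.12293)  len=0.4168
  (v28,v32,v33) [-++] → (0.0395, -1.53941, -0.12293)–(0.0395, -1.53941, -0.2939)  len=0.1710
  (v28,v33,v29) [-+-] → (0.0395, -1.53941, -0.2939)–(0.0395, -1.8762, -0.412289)  len=0.3570
  (v29,v33,v34) [-++] → (0.0395, -1.8762, -0.412289)–(0.0395, -2.05599, -0.4755)  len=0.1906
  (v29,v34,v25) [-+-] → (0.0395, -2.05599, -0.4755)–(0.0395, -2.27567, -0.148308)  len=0.3941
  (v25,v34,v30) [-++] → (0.0395, -2.27567, -0.148308)–(0.0395, -2.37525, 0)  len=0.1786

Chained into 2 loop(s):
  loop 1: 10 segments, perimeter = 2.8284
  loop 2: 10 segments, perimeter = 2.8284
Total perimeter = 5.657

loops=2 perimeter=5.657


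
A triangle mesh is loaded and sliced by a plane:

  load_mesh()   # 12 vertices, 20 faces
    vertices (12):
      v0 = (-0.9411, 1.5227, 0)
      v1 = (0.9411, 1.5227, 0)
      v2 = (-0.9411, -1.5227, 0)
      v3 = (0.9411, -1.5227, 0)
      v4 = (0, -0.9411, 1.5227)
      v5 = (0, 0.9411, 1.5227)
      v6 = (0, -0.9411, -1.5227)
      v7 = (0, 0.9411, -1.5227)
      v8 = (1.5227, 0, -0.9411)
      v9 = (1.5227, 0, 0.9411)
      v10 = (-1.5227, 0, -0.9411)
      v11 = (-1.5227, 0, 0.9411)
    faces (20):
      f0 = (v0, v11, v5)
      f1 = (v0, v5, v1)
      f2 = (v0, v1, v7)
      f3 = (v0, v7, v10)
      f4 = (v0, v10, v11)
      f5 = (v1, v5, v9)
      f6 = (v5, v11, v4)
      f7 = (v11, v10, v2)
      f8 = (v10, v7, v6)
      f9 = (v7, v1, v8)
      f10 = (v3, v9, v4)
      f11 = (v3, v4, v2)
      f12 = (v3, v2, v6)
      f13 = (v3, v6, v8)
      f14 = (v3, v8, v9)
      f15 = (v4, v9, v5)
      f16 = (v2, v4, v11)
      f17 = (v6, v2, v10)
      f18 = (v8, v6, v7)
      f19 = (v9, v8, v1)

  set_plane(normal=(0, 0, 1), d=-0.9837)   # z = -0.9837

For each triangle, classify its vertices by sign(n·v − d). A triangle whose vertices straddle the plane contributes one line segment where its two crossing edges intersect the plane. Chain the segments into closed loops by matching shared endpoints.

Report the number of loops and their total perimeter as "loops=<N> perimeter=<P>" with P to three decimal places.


Straddling triangles (8 of 20):
  (v0,v1,v7) [++-] → (0.333127, 1.14697, -0.9837)–(-0.333127, 1.14697, -0.9837)  len=0.6663
  (v0,v7,v10) [+-+] → (-0.333127, 1.14697, -0.9837)–(-1.41117, 0.068932, -0.9837)  len=1.5246
  (v10,v7,v6) [+--] → (-1.41117, 0.068932, -0.9837)–(-1.41117, -0.068932, -0.9837)  len=0.1379
  (v7,v1,v8) [-++] → (0.333127, 1.14697, -0.9837)–(1.41117, 0.068932, -0.9837)  len=1.5246
  (v3,v2,v6) [++-] → (-0.333127, -1.14697, -0.9837)–(0.333127, -1.14697, -0.9837)  len=0.6663
  (v3,v6,v8) [+-+] → (0.333127, -1.14697, -0.9837)–(1.41117, -0.068932, -0.9837)  len=1.5246
  (v6,v2,v10) [-++] → (-0.333127, -1.14697, -0.9837)–(-1.41117, -0.068932, -0.9837)  len=1.5246
  (v8,v6,v7) [+--] → (1.41117, -0.068932, -0.9837)–(1.41117, 0.068932, -0.9837)  len=0.1379

Chained into 1 loop(s):
  loop 1: 8 segments, perimeter = 7.7066
Total perimeter = 7.707

loops=1 perimeter=7.707


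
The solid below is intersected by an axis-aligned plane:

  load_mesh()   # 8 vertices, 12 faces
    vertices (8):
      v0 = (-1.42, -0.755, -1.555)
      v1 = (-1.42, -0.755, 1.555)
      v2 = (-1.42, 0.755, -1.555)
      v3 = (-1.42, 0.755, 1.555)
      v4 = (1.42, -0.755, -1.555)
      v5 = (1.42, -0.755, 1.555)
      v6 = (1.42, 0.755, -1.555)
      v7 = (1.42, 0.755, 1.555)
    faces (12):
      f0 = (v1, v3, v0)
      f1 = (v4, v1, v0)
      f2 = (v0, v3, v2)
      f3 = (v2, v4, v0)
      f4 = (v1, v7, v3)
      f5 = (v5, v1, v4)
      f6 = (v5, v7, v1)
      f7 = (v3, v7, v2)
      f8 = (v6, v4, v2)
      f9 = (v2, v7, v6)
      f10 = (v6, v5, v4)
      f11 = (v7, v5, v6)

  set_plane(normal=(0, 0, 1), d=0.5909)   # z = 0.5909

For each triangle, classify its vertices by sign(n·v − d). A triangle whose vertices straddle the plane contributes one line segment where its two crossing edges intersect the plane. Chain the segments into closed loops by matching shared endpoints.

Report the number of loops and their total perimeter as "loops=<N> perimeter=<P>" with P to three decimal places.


Straddling triangles (8 of 12):
  (v1,v3,v0) [++-] → (-1.42, 0.2869, 0.5909)–(-1.42, -0.755, 0.5909)  len=1.0419
  (v4,v1,v0) [-+-] → (-0.5396, -0.755, 0.5909)–(-1.42, -0.755, 0.5909)  len=0.8804
  (v0,v3,v2) [-+-] → (-1.42, 0.2869, 0.5909)–(-1.42, 0.755, 0.5909)  len=0.4681
  (v5,v1,v4) [++-] → (-0.5396, -0.755, 0.5909)–(1.42, -0.755, 0.5909)  len=1.9596
  (v3,v7,v2) [++-] → (0.5396, 0.755, 0.5909)–(-1.42, 0.755, 0.5909)  len=1.9596
  (v2,v7,v6) [-+-] → (0.5396, 0.755, 0.5909)–(1.42, 0.755, 0.5909)  len=0.8804
  (v6,v5,v4) [-+-] → (1.42, -0.2869, 0.5909)–(1.42, -0.755, 0.5909)  len=0.4681
  (v7,v5,v6) [++-] → (1.42, -0.2869, 0.5909)–(1.42, 0.755, 0.5909)  len=1.0419

Chained into 1 loop(s):
  loop 1: 8 segments, perimeter = 8.7000
Total perimeter = 8.700

loops=1 perimeter=8.700


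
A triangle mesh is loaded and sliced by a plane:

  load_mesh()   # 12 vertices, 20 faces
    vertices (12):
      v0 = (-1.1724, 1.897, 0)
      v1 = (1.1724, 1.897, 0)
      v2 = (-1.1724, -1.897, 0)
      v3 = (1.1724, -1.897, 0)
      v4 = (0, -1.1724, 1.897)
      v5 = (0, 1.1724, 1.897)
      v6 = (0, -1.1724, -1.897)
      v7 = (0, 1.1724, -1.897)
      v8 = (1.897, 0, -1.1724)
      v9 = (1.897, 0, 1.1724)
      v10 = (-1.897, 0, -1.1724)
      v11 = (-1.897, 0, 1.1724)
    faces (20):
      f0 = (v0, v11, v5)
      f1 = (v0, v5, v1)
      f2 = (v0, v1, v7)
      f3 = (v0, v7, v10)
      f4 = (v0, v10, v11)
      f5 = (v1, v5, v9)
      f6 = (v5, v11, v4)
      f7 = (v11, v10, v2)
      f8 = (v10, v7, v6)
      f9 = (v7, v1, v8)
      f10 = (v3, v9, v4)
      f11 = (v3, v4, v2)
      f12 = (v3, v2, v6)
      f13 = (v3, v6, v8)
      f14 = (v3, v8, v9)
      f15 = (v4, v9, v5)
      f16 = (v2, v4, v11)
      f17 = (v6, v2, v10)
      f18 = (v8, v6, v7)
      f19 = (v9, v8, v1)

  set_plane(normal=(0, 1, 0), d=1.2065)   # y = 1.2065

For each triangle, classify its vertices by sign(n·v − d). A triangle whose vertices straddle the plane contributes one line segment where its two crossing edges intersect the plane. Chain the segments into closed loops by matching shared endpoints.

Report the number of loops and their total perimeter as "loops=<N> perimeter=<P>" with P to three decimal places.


Straddling triangles (8 of 20):
  (v0,v11,v5) [+--] → (-1.43615, 1.2065, 0.426749)–(-0.0551737, 1.2065, 1.80773)  len=1.9530
  (v0,v5,v1) [+-+] → (-0.0551737, 1.2065, 1.80773)–(0.0551737, 1.2065, 1.80773)  len=0.1103
  (v0,v1,v7) [++-] → (0.0551737, 1.2065, -1.80773)–(-0.0551737, 1.2065, -1.80773)  len=0.1103
  (v0,v7,v10) [+--] → (-0.0551737, 1.2065, -1.80773)–(-1.43615, 1.2065, -0.426749)  len=1.9530
  (v0,v10,v11) [+--] → (-1.43615, 1.2065, -0.426749)–(-1.43615, 1.2065, 0.426749)  len=0.8535
  (v1,v5,v9) [+--] → (0.0551737, 1.2065, 1.80773)–(1.43615, 1.2065, 0.426749)  len=1.9530
  (v7,v1,v8) [-+-] → (0.0551737, 1.2065, -1.80773)–(1.43615, 1.2065, -0.426749)  len=1.9530
  (v9,v8,v1) [--+] → (1.43615, 1.2065, -0.426749)–(1.43615, 1.2065, 0.426749)  len=0.8535

Chained into 1 loop(s):
  loop 1: 8 segments, perimeter = 9.7397
Total perimeter = 9.740

loops=1 perimeter=9.740


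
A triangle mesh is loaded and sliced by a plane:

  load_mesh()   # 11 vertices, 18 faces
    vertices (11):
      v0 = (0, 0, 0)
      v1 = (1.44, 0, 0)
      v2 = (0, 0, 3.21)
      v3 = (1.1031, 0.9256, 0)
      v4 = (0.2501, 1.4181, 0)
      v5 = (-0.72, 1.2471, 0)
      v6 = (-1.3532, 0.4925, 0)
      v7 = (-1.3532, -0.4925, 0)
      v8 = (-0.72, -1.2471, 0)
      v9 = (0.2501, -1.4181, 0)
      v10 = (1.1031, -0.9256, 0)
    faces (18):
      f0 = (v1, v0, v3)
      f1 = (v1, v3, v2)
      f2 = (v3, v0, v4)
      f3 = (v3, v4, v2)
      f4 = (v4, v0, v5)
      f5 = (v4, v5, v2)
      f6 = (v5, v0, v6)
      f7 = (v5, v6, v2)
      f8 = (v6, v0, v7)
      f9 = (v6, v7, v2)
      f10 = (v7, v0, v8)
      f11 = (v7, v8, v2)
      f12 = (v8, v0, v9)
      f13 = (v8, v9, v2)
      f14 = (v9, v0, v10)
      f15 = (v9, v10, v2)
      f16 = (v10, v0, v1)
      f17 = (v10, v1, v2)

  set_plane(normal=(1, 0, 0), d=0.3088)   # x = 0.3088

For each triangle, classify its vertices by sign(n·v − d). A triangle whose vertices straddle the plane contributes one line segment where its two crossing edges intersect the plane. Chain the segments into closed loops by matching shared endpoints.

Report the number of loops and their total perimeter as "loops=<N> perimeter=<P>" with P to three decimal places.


Straddling triangles (8 of 18):
  (v1,v0,v3) [+-+] → (0.3088, 0, 0)–(0.3088, 0.259111, 0)  len=0.2591
  (v1,v3,v2) [++-] → (0.3088, 0.259111, 2.3114)–(0.3088, 0, 2.52163)  len=0.3337
  (v3,v0,v4) [+--] → (0.3088, 0.259111, 0)–(0.3088, 1.38421, 0)  len=1.1251
  (v3,v4,v2) [+--] → (0.3088, 1.38421, 0)–(0.3088, 0.259111, 2.3114)  len=2.5707
  (v9,v0,v10) [--+] → (0.3088, -0.259111, 0)–(0.3088, -1.38421, 0)  len=1.1251
  (v9,v10,v2) [-+-] → (0.3088, -1.38421, 0)–(0.3088, -0.259111, 2.3114)  len=2.5707
  (v10,v0,v1) [+-+] → (0.3088, -0.259111, 0)–(0.3088, 0, 0)  len=0.2591
  (v10,v1,v2) [++-] → (0.3088, 0, 2.52163)–(0.3088, -0.259111, 2.3114)  len=0.3337

Chained into 1 loop(s):
  loop 1: 8 segments, perimeter = 8.5771
Total perimeter = 8.577

loops=1 perimeter=8.577


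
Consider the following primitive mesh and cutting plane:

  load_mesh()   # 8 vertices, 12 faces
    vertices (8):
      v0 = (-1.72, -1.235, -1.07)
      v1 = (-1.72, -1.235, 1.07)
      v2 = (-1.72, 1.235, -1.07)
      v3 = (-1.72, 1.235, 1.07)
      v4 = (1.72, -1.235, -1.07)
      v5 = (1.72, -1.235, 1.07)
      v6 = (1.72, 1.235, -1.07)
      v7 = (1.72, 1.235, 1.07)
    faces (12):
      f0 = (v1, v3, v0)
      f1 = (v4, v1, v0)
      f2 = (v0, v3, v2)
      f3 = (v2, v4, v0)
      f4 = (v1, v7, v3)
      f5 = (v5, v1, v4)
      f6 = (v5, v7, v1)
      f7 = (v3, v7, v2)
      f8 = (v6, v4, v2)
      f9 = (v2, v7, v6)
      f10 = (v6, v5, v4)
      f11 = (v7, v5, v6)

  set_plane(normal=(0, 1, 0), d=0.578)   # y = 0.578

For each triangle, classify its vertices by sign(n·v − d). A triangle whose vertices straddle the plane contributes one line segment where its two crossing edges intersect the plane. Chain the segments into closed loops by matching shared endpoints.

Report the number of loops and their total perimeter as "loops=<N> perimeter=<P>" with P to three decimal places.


loops=1 perimeter=11.160

Straddling triangles (8 of 12):
  (v1,v3,v0) [-+-] → (-1.72, 0.578, 1.07)–(-1.72, 0.578, 0.500777)  len=0.5692
  (v0,v3,v2) [-++] → (-1.72, 0.578, 0.500777)–(-1.72, 0.578, -1.07)  len=1.5708
  (v2,v4,v0) [+--] → (-0.804988, 0.578, -1.07)–(-1.72, 0.578, -1.07)  len=0.9150
  (v1,v7,v3) [-++] → (0.804988, 0.578, 1.07)–(-1.72, 0.578, 1.07)  len=2.5250
  (v5,v7,v1) [-+-] → (1.72, 0.578, 1.07)–(0.804988, 0.578, 1.07)  len=0.9150
  (v6,v4,v2) [+-+] → (1.72, 0.578, -1.07)–(-0.804988, 0.578, -1.07)  len=2.5250
  (v6,v5,v4) [+--] → (1.72, 0.578, -0.500777)–(1.72, 0.578, -1.07)  len=0.5692
  (v7,v5,v6) [+-+] → (1.72, 0.578, 1.07)–(1.72, 0.578, -0.500777)  len=1.5708

Chained into 1 loop(s):
  loop 1: 8 segments, perimeter = 11.1600
Total perimeter = 11.160
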